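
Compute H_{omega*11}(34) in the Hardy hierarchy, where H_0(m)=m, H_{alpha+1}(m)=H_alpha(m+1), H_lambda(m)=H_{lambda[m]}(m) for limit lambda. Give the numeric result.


H_{omega*11}(34):
For the Hardy hierarchy, H_{omega*k}(n) = 2^k * n.
2^11 = 2048.
2048 * 34 = 69632

69632


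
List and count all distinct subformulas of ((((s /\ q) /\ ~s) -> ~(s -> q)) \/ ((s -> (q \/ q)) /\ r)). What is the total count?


Formula: ((((s /\ q) /\ ~s) -> ~(s -> q)) \/ ((s -> (q \/ q)) /\ r))
Subformulas found:
  1. q
  2. s
  3. r
  4. ~s
  5. (s /\ q)
  6. (s -> q)
  7. (q \/ q)
  8. ~(s -> q)
  9. (s -> (q \/ q))
  10. ((s /\ q) /\ ~s)
  11. ((s -> (q \/ q)) /\ r)
  12. (((s /\ q) /\ ~s) -> ~(s -> q))
  13. ((((s /\ q) /\ ~s) -> ~(s -> q)) \/ ((s -> (q \/ q)) /\ r))
Total distinct subformulas = 13

13


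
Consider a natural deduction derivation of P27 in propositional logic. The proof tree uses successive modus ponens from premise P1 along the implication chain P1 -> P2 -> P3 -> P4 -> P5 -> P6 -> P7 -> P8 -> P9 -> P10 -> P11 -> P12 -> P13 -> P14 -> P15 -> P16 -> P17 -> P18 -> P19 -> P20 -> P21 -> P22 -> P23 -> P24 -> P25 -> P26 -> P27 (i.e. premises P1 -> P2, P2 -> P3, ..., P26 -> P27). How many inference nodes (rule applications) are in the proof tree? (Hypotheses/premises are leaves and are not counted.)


We have a chain: P1 -> P2 -> P3 -> P4 -> P5 -> P6 -> P7 -> P8 -> P9 -> P10 -> P11 -> P12 -> P13 -> P14 -> P15 -> P16 -> P17 -> P18 -> P19 -> P20 -> P21 -> P22 -> P23 -> P24 -> P25 -> P26 -> P27.
Each modus ponens application produces the next variable.
The chain has 27 propositions, so 27-1 = 26 modus ponens steps.
Total inference nodes = 26

26


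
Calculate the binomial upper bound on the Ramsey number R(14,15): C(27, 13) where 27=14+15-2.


R(14,15) <= C(14+15-2, 14-1) = C(27, 13)
C(27, 13) = 27! / (13! * 14!)
= 20058300

20058300


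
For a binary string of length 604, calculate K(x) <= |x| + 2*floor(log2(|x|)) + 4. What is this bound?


floor(log2(604)) = 9
2 * 9 = 18
K(x) <= 604 + 18 + 4 = 626

626


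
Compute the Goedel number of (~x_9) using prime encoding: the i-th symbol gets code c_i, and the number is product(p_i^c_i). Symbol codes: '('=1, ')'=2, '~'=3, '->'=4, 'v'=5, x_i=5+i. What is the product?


Formula: (~x_9)
Symbol codes: [1, 3, 14, 2]
Primes: [2, 3, 5, 7]
p_1^1 = 2^1 = 2
p_2^3 = 3^3 = 27
p_3^14 = 5^14 = 6103515625
p_4^2 = 7^2 = 49
Product = 16149902343750

16149902343750


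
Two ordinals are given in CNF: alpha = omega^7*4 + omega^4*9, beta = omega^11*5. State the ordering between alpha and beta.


Compare term by term from highest exponent:
alpha = omega^7*4 + omega^4*9
beta = omega^11*5
Term 1: alpha has omega^7*4, beta has omega^11*5
Term 2: alpha has omega^4*9, beta has omega^0*0
Result: alpha < beta

alpha < beta


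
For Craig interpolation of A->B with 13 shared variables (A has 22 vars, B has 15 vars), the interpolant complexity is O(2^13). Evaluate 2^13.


Shared atoms = 13
Craig interpolant size bound = 2^13
= 8192

8192


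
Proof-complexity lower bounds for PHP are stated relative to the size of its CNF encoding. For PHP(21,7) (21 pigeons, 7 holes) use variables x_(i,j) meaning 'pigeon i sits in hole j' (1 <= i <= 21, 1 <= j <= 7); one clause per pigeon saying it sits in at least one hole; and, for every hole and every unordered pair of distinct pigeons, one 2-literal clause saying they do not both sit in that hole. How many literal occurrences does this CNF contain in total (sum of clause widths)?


PHP(21,7): 21 pigeons, 7 holes, 21*7 = 147 variables.
- pigeon clauses: one per pigeon -> 21 clauses of width 7 -> 147 literals
- hole clauses: 7 holes * C(21,2) = 7 * 210 -> 1470 clauses of width 2 -> 2940 literals
Total literal occurrences = 147 + 2940 = 3087

3087


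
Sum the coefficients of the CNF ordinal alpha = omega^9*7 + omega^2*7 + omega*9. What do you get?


CNF: omega^9*7 + omega^2*7 + omega*9
Coefficients: 7 + 7 + 9 = 23

23


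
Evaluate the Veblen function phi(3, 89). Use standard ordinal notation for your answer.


phi(3, 89):
phi(3, beta) = eta_beta (the beta-th eta number, fixed point of zeta).
phi(3, 89) = eta_89

eta_89


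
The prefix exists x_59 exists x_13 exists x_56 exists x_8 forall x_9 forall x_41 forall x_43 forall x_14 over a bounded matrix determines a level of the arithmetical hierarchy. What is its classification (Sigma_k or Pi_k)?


Leading quantifier is exists, so the class is Sigma.
Number of quantifier blocks = alternations + 1 = 1 + 1 = 2.
Classification: Sigma_2

Sigma_2


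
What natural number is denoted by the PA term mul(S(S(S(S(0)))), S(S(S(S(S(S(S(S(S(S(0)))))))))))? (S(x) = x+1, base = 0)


mul(S^4(0), S^10(0)):
S^4(0) = 4
S^10(0) = 10
4 * 10 = 40

40


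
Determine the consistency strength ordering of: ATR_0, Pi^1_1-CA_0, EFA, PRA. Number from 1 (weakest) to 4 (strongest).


Ordering by consistency strength:
1. EFA
2. PRA
3. ATR_0
4. Pi^1_1-CA_0


ATR_0=3, Pi^1_1-CA_0=4, EFA=1, PRA=2


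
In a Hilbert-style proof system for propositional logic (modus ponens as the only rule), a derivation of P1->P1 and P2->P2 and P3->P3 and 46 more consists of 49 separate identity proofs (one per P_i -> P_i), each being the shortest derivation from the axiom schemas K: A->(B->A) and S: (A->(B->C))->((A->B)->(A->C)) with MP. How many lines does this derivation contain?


The shortest proof of A->A from K and S in the Hilbert calculus has exactly 5 lines:
(1) K instance A->((A->A)->A), (2) S instance, (3) MP on 1,2, (4) K instance A->(A->A), (5) MP on 3,4.
For 49 independent identities: 49 * 5 = 245 lines total.

245


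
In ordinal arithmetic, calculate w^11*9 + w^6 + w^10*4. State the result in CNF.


Ordinal addition (w^11*9 + w^6) + w^10*4:
alpha's leading term has exponent 11 > beta's exponent 10, so it survives.
alpha's tail term has exponent 6 < beta's exponent 10, so it is absorbed by beta.
In ordinal addition, any term followed by a strictly larger-exponent term is absorbed.
Result = w^11*9 + w^10*4

w^11*9 + w^10*4


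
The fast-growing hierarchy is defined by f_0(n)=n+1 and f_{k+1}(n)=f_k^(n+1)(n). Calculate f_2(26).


f_2(26) = f_1^27(26)
f_1(m) = 2m + 1.
Iterating: f_1^k(n) = 2^k*(n+1) - 1.
f_2(26) = 2^27*(26+1) - 1 = 134217728*27 - 1 = 3623878655

3623878655


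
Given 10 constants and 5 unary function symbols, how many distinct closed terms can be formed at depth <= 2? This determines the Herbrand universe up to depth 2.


Herbrand terms by depth:
Depth 0: 10 constants
Depth 1: 50 new terms (running total: 60)
Depth 2: 250 new terms (running total: 310)
Total distinct ground terms = 310

310


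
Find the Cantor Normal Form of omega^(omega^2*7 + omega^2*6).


omega^(omega^2*7 + omega^2*6):
Both terms of the exponent have the same exponent 2, so they merge: omega^2*7 + omega^2*6 = omega^2*(7+6) = omega^2*13.
omega raised to a CNF ordinal is a single CNF term: Result = omega^(omega^2*13)

omega^(omega^2*13)


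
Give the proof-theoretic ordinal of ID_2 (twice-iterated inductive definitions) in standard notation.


The proof-theoretic ordinal of ID_2 (twice-iterated inductive definitions) is a standard result in ordinal analysis.
This ordinal is the supremum of order types of primitive recursive well-orderings
that the theory can prove to be well-ordered.
For ID_2 (twice-iterated inductive definitions), the proof-theoretic ordinal is psi_0(epsilon_{Omega_2+1}).

psi_0(epsilon_{Omega_2+1})


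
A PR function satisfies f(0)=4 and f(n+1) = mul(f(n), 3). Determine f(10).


f(0) = 4
f(1) = mul(f(0), 3) = mul(4, 3) = 12
f(2) = mul(f(1), 3) = mul(12, 3) = 36
f(3) = mul(f(2), 3) = mul(36, 3) = 108
f(4) = mul(f(3), 3) = mul(108, 3) = 324
f(5) = mul(f(4), 3) = mul(324, 3) = 972
f(6) = mul(f(5), 3) = mul(972, 3) = 2916
f(7) = mul(f(6), 3) = mul(2916, 3) = 8748
f(8) = mul(f(7), 3) = mul(8748, 3) = 26244
f(9) = mul(f(8), 3) = mul(26244, 3) = 78732
f(10) = mul(f(9), 3) = mul(78732, 3) = 236196


236196


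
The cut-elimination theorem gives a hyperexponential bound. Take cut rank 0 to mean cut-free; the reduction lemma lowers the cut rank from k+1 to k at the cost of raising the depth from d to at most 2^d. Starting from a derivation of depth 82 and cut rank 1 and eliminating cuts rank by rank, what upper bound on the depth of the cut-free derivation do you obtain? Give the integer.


Each rank reduction sends depth d to at most 2^d; cut rank r needs r reductions.
2_0(82) = 82
2_1(82) = 2^82 = 4835703278458516698824704
Cut-free depth bound = 4835703278458516698824704

4835703278458516698824704


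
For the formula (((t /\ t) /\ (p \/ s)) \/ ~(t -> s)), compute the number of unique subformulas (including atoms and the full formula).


Formula: (((t /\ t) /\ (p \/ s)) \/ ~(t -> s))
Subformulas found:
  1. s
  2. t
  3. p
  4. (p \/ s)
  5. (t /\ t)
  6. (t -> s)
  7. ~(t -> s)
  8. ((t /\ t) /\ (p \/ s))
  9. (((t /\ t) /\ (p \/ s)) \/ ~(t -> s))
Total distinct subformulas = 9

9


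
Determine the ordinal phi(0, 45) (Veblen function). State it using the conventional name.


phi(0, 45):
phi(0, beta) = omega^beta by definition.
phi(0, 45) = omega^45

omega^45


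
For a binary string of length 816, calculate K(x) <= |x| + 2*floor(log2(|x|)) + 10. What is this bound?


floor(log2(816)) = 9
2 * 9 = 18
K(x) <= 816 + 18 + 10 = 844

844


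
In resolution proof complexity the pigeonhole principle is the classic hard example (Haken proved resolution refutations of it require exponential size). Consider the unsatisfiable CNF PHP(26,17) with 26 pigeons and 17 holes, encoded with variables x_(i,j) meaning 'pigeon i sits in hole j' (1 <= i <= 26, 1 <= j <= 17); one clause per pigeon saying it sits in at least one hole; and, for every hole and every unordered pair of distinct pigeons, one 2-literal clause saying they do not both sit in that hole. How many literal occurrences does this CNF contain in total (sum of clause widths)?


PHP(26,17): 26 pigeons, 17 holes, 26*17 = 442 variables.
- pigeon clauses: one per pigeon -> 26 clauses of width 17 -> 442 literals
- hole clauses: 17 holes * C(26,2) = 17 * 325 -> 5525 clauses of width 2 -> 11050 literals
Total literal occurrences = 442 + 11050 = 11492

11492


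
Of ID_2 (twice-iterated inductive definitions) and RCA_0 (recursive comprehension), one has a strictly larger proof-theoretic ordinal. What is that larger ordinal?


Proof-theoretic ordinal of ID_2 (twice-iterated inductive definitions): psi_0(epsilon_{Omega_2+1})
Proof-theoretic ordinal of RCA_0 (recursive comprehension): omega^omega
Comparing: omega^omega < psi_0(epsilon_{Omega_2+1}).
The larger ordinal is psi_0(epsilon_{Omega_2+1}) (from ID_2 (twice-iterated inductive definitions)).

psi_0(epsilon_{Omega_2+1})


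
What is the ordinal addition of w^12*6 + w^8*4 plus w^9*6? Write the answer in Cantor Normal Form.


Ordinal addition (w^12*6 + w^8*4) + w^9*6:
alpha's leading term has exponent 12 > beta's exponent 9, so it survives.
alpha's tail term has exponent 8 < beta's exponent 9, so it is absorbed by beta.
In ordinal addition, any term followed by a strictly larger-exponent term is absorbed.
Result = w^12*6 + w^9*6

w^12*6 + w^9*6


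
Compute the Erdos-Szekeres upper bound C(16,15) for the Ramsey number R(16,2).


R(16,2) <= C(16+2-2, 16-1) = C(16, 15)
C(16, 15) = 16! / (15! * 1!)
= 16

16


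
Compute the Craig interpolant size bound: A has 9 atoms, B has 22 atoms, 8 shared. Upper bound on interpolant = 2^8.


Shared atoms = 8
Craig interpolant size bound = 2^8
= 256

256


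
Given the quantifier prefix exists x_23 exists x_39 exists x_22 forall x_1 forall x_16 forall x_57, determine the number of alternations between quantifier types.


Walk the prefix and count type changes:
  position 1: exists -> exists
  position 2: exists -> exists
  position 3: exists -> forall <-- alternation
  position 4: forall -> forall
  position 5: forall -> forall
Total alternations = 1

1


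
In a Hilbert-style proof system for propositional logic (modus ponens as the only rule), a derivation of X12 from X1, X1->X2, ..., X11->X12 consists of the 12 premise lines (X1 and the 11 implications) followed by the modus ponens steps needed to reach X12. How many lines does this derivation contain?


We have 12 premise lines: X1 and 11 implications.
Each implication is detached once by MP, giving 11 MP lines.
12 premise lines + 11 MP lines = 23 total lines.

23


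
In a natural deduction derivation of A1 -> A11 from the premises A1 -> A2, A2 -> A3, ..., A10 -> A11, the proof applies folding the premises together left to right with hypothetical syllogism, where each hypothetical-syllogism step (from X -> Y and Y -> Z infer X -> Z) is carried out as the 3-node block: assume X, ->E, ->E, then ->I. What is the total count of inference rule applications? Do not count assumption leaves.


There are 10 premises in the chain. The first HS step combines premises 1 and 2; each further premise needs one more HS step.
So 10 premises require 10 - 1 = 9 hypothetical-syllogism steps.
Each HS step uses 3 inference nodes (->E, ->E, ->I).
9 * 3 = 27 total inference nodes.

27


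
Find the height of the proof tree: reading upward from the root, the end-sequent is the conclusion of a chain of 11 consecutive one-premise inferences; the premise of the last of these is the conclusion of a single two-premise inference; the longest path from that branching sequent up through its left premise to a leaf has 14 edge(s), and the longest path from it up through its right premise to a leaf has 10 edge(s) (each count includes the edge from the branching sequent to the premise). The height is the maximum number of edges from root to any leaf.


Longest path through the left premise: 14 edges (measured from the branching sequent)
Longest path through the right premise: 10 edges
Height of the subtree rooted at the branching sequent: max(14, 10) = 14
The branching sequent sits 11 edges above the root (the chain of one-premise inferences), so height = 14 + 11 = 25

25


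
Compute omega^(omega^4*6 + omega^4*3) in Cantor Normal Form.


omega^(omega^4*6 + omega^4*3):
Both terms of the exponent have the same exponent 4, so they merge: omega^4*6 + omega^4*3 = omega^4*(6+3) = omega^4*9.
omega raised to a CNF ordinal is a single CNF term: Result = omega^(omega^4*9)

omega^(omega^4*9)


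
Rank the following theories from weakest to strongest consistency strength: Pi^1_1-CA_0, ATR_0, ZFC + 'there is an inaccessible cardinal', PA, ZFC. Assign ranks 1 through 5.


Ordering by consistency strength:
1. PA
2. ATR_0
3. Pi^1_1-CA_0
4. ZFC
5. ZFC + 'there is an inaccessible cardinal'


Pi^1_1-CA_0=3, ATR_0=2, ZFC + 'there is an inaccessible cardinal'=5, PA=1, ZFC=4


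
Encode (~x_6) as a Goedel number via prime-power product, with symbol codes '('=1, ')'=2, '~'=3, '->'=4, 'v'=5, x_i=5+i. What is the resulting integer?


Formula: (~x_6)
Symbol codes: [1, 3, 11, 2]
Primes: [2, 3, 5, 7]
p_1^1 = 2^1 = 2
p_2^3 = 3^3 = 27
p_3^11 = 5^11 = 48828125
p_4^2 = 7^2 = 49
Product = 129199218750

129199218750


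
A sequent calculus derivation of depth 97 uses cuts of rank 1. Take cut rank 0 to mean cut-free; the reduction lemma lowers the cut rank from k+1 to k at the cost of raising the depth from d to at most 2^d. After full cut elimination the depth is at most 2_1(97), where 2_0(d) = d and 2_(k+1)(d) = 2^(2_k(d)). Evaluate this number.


Each rank reduction sends depth d to at most 2^d; cut rank r needs r reductions.
2_0(97) = 97
2_1(97) = 2^97 = 158456325028528675187087900672
Cut-free depth bound = 158456325028528675187087900672

158456325028528675187087900672


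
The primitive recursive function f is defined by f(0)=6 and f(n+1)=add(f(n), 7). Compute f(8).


f(0) = 6
f(1) = add(f(0), 7) = add(6, 7) = 13
f(2) = add(f(1), 7) = add(13, 7) = 20
f(3) = add(f(2), 7) = add(20, 7) = 27
f(4) = add(f(3), 7) = add(27, 7) = 34
f(5) = add(f(4), 7) = add(34, 7) = 41
f(6) = add(f(5), 7) = add(41, 7) = 48
f(7) = add(f(6), 7) = add(48, 7) = 55
f(8) = add(f(7), 7) = add(55, 7) = 62


62


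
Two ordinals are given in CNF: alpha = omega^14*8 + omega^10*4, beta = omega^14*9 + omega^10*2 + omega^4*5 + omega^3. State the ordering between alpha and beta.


Compare term by term from highest exponent:
alpha = omega^14*8 + omega^10*4
beta = omega^14*9 + omega^10*2 + omega^4*5 + omega^3
Term 1: alpha has omega^14*8, beta has omega^14*9
Term 2: alpha has omega^10*4, beta has omega^10*2
Term 3: alpha has omega^0*0, beta has omega^4*5
Term 4: alpha has omega^0*0, beta has omega^3*1
Result: alpha < beta

alpha < beta


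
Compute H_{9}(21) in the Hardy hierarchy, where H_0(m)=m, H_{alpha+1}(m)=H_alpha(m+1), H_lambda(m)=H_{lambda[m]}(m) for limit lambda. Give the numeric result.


H_9(21):
For finite ordinals k, H_k(n) = n + k (each successor step adds 1).
H_9(21) = 21 + 9 = 30

30


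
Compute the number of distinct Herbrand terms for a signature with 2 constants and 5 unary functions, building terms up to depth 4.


Herbrand terms by depth:
Depth 0: 2 constants
Depth 1: 10 new terms (running total: 12)
Depth 2: 50 new terms (running total: 62)
Depth 3: 250 new terms (running total: 312)
Depth 4: 1250 new terms (running total: 1562)
Total distinct ground terms = 1562

1562


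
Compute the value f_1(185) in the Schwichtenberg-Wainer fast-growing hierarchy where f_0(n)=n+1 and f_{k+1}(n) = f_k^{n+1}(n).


f_1(185) = f_0^186(185)
f_0 adds 1 each time, applied 186 times.
f_1(185) = 185 + 186 = 371

371


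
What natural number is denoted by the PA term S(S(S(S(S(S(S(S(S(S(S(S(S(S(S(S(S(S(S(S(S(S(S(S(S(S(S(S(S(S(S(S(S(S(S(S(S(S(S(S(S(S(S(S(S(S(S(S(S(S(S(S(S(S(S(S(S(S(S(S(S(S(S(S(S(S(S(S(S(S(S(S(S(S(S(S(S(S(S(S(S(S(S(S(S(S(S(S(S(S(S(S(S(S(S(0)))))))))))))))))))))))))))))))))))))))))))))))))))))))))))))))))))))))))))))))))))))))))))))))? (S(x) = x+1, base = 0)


Counting successors applied to 0:
95 applications of S to 0 = 95

95


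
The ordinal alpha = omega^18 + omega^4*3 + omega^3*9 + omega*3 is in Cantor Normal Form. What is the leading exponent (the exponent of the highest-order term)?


CNF: omega^18 + omega^4*3 + omega^3*9 + omega*3
The leading term is omega^18, which has exponent 18.

18


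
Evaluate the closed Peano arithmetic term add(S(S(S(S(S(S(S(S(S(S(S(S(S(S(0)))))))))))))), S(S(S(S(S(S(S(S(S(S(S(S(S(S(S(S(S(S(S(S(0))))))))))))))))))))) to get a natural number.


add(S^14(0), S^20(0)):
S^14(0) = 14
S^20(0) = 20
14 + 20 = 34

34


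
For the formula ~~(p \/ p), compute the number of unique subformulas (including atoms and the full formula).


Formula: ~~(p \/ p)
Subformulas found:
  1. p
  2. (p \/ p)
  3. ~(p \/ p)
  4. ~~(p \/ p)
Total distinct subformulas = 4

4


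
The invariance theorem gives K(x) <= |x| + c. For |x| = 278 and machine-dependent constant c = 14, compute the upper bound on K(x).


K(x) <= |x| + c = 278 + 14 = 292

292


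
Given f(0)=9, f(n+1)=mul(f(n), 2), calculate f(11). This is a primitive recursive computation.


f(0) = 9
f(1) = mul(f(0), 2) = mul(9, 2) = 18
f(2) = mul(f(1), 2) = mul(18, 2) = 36
f(3) = mul(f(2), 2) = mul(36, 2) = 72
f(4) = mul(f(3), 2) = mul(72, 2) = 144
f(5) = mul(f(4), 2) = mul(144, 2) = 288
f(6) = mul(f(5), 2) = mul(288, 2) = 576
f(7) = mul(f(6), 2) = mul(576, 2) = 1152
f(8) = mul(f(7), 2) = mul(1152, 2) = 2304
f(9) = mul(f(8), 2) = mul(2304, 2) = 4608
f(10) = mul(f(9), 2) = mul(4608, 2) = 9216
f(11) = mul(f(10), 2) = mul(9216, 2) = 18432


18432


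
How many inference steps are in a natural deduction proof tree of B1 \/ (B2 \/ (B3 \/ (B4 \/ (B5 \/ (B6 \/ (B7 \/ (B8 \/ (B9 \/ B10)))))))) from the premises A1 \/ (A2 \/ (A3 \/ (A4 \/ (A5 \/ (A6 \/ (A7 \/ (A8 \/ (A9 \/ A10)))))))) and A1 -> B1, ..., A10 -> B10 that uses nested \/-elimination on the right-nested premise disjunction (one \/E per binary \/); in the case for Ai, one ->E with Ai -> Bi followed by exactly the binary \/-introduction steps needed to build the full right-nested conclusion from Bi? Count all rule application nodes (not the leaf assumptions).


Constructive dilemma with 10 branches, all disjunctions right-nested:
- \/E: the premise has 9 binary \/, each eliminated once: 9 nodes.
- ->E: one per case (Ai with Ai -> Bi gives Bi): 10 nodes.
- \/I: in case i < n, Bi needs 1 step to form Bi \/ (B(i+1) \/ ...) and then i-1 steps to prepend B(i-1), ..., B1, i.e. i steps; in case i = n, B10 needs 9 prepend steps.
  \/I total = (1 + 2 + ... + 9) + 9 = 45 + 9 = 54 nodes.
Total = 9 + 10 + 54 = 73

73


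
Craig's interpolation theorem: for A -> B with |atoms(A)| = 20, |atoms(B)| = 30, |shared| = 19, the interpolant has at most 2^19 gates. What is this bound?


Shared atoms = 19
Craig interpolant size bound = 2^19
= 524288

524288


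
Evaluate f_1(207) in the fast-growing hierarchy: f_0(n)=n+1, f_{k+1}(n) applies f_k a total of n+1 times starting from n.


f_1(207) = f_0^208(207)
f_0 adds 1 each time, applied 208 times.
f_1(207) = 207 + 208 = 415

415


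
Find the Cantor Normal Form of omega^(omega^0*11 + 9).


omega^(omega^0*11 + 9):
omega^0 = 1, so the exponent is 11 + 9 = 20 (finite ordinal addition).
Result = omega^20, already a single CNF term.

omega^20


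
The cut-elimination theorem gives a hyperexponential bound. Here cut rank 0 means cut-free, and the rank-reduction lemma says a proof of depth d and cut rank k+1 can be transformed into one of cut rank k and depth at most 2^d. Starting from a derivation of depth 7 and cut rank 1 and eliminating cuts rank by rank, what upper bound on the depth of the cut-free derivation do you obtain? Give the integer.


Each rank reduction sends depth d to at most 2^d; cut rank r needs r reductions.
2_0(7) = 7
2_1(7) = 2^7 = 128
Cut-free depth bound = 128

128


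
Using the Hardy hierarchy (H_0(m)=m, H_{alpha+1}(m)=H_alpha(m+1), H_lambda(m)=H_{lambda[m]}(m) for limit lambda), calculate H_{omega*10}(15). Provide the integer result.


H_{omega*10}(15):
For the Hardy hierarchy, H_{omega*k}(n) = 2^k * n.
2^10 = 1024.
1024 * 15 = 15360

15360


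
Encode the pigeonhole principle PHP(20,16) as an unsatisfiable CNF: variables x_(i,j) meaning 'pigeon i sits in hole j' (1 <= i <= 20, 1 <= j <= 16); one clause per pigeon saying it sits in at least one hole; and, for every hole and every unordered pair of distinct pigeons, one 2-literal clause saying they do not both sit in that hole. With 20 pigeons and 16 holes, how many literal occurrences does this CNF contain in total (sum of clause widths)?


PHP(20,16): 20 pigeons, 16 holes, 20*16 = 320 variables.
- pigeon clauses: one per pigeon -> 20 clauses of width 16 -> 320 literals
- hole clauses: 16 holes * C(20,2) = 16 * 190 -> 3040 clauses of width 2 -> 6080 literals
Total literal occurrences = 320 + 6080 = 6400

6400


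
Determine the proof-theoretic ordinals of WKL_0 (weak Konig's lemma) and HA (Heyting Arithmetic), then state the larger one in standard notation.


Proof-theoretic ordinal of WKL_0 (weak Konig's lemma): omega^omega
Proof-theoretic ordinal of HA (Heyting Arithmetic): epsilon_0
Comparing: omega^omega < epsilon_0.
The larger ordinal is epsilon_0 (from HA (Heyting Arithmetic)).

epsilon_0


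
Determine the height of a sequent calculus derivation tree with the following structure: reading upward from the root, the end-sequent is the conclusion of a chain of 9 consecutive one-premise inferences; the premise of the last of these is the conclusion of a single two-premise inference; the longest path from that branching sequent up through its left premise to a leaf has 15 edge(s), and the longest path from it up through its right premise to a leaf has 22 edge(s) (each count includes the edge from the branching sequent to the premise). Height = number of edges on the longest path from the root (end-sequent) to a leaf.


Longest path through the left premise: 15 edges (measured from the branching sequent)
Longest path through the right premise: 22 edges
Height of the subtree rooted at the branching sequent: max(15, 22) = 22
The branching sequent sits 9 edges above the root (the chain of one-premise inferences), so height = 22 + 9 = 31

31


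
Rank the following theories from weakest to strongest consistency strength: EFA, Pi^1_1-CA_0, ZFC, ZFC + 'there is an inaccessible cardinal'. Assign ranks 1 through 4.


Ordering by consistency strength:
1. EFA
2. Pi^1_1-CA_0
3. ZFC
4. ZFC + 'there is an inaccessible cardinal'


EFA=1, Pi^1_1-CA_0=2, ZFC=3, ZFC + 'there is an inaccessible cardinal'=4


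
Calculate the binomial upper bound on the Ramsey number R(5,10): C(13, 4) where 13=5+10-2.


R(5,10) <= C(5+10-2, 5-1) = C(13, 4)
C(13, 4) = 13! / (4! * 9!)
= 715

715


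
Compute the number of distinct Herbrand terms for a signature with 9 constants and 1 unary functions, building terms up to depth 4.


Herbrand terms by depth:
Depth 0: 9 constants
Depth 1: 9 new terms (running total: 18)
Depth 2: 9 new terms (running total: 27)
Depth 3: 9 new terms (running total: 36)
Depth 4: 9 new terms (running total: 45)
Total distinct ground terms = 45

45


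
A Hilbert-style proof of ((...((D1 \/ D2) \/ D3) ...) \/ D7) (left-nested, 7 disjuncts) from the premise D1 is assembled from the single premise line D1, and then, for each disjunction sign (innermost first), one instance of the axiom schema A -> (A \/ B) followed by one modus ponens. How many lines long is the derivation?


Building the left-nested 7-ary disjunction from D1:
- 1 premise line (D1)
- 7 disjuncts means 6 disjunction signs; each needs 1 axiom instance + 1 MP = 2 lines: 2 * 6 = 12
Total = 1 + 12 = 13 lines.

13


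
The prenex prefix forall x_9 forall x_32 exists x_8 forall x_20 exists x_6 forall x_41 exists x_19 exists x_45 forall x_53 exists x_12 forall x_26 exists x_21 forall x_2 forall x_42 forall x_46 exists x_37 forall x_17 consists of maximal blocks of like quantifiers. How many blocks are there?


Alternations = 12.
Blocks = alternations + 1 = 13

13


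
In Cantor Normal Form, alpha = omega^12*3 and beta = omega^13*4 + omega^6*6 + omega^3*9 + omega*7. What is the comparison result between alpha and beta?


Compare term by term from highest exponent:
alpha = omega^12*3
beta = omega^13*4 + omega^6*6 + omega^3*9 + omega*7
Term 1: alpha has omega^12*3, beta has omega^13*4
Term 2: alpha has omega^0*0, beta has omega^6*6
Term 3: alpha has omega^0*0, beta has omega^3*9
Term 4: alpha has omega^0*0, beta has omega^1*7
Result: alpha < beta

alpha < beta


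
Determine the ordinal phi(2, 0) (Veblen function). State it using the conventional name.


phi(2, 0):
phi(2, beta) = zeta_beta (the beta-th zeta number, fixed point of epsilon).
phi(2, 0) = zeta_0

zeta_0


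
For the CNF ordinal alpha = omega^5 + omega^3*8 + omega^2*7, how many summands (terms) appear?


CNF: omega^5 + omega^3*8 + omega^2*7
Count the summands separated by '+':
  term 1: omega^5
  term 2: omega^3*8
  term 3: omega^2*7
Total terms = 3

3


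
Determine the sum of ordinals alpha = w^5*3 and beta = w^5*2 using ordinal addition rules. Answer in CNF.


Ordinal addition w^5*3 + w^5*2:
Both terms have the same exponent 5.
w^e*c + w^e*d = w^e*(c+d).
Result = w^5*(3+2) = w^5*5

w^5*5


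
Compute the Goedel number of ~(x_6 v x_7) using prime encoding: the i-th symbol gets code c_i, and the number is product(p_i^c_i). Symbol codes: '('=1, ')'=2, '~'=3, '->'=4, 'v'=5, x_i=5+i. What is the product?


Formula: ~(x_6 v x_7)
Symbol codes: [3, 1, 11, 5, 12, 2]
Primes: [2, 3, 5, 7, 11, 13]
p_1^3 = 2^3 = 8
p_2^1 = 3^1 = 3
p_3^11 = 5^11 = 48828125
p_4^5 = 7^5 = 16807
p_5^12 = 11^12 = 3138428376721
p_6^2 = 13^2 = 169
Product = 10446490556198348605078125000

10446490556198348605078125000


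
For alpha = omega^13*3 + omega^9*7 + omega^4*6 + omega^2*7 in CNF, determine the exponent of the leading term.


CNF: omega^13*3 + omega^9*7 + omega^4*6 + omega^2*7
The leading term is omega^13*3, which has exponent 13.

13


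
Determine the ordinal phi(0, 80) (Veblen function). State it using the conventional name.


phi(0, 80):
phi(0, beta) = omega^beta by definition.
phi(0, 80) = omega^80

omega^80


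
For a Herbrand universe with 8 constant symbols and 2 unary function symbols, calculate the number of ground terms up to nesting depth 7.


Herbrand terms by depth:
Depth 0: 8 constants
Depth 1: 16 new terms (running total: 24)
Depth 2: 32 new terms (running total: 56)
Depth 3: 64 new terms (running total: 120)
Depth 4: 128 new terms (running total: 248)
Depth 5: 256 new terms (running total: 504)
Depth 6: 512 new terms (running total: 1016)
Depth 7: 1024 new terms (running total: 2040)
Total distinct ground terms = 2040

2040


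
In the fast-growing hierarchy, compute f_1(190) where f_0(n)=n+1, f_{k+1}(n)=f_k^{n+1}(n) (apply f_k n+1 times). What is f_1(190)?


f_1(190) = f_0^191(190)
f_0 adds 1 each time, applied 191 times.
f_1(190) = 190 + 191 = 381

381


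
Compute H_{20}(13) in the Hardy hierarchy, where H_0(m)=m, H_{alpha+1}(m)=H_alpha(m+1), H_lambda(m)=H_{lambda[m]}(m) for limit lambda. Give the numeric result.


H_20(13):
For finite ordinals k, H_k(n) = n + k (each successor step adds 1).
H_20(13) = 13 + 20 = 33

33


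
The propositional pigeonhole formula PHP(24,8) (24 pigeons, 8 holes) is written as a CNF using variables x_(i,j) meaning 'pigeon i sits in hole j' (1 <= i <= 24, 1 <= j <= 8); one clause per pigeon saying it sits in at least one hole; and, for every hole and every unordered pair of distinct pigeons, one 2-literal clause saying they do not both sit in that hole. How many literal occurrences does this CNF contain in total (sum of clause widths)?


PHP(24,8): 24 pigeons, 8 holes, 24*8 = 192 variables.
- pigeon clauses: one per pigeon -> 24 clauses of width 8 -> 192 literals
- hole clauses: 8 holes * C(24,2) = 8 * 276 -> 2208 clauses of width 2 -> 4416 literals
Total literal occurrences = 192 + 4416 = 4608

4608


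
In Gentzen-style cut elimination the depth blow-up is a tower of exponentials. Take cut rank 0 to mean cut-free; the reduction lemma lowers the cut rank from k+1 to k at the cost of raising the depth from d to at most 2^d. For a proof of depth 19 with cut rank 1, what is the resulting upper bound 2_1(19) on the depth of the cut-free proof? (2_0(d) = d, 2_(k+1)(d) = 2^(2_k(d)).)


Each rank reduction sends depth d to at most 2^d; cut rank r needs r reductions.
2_0(19) = 19
2_1(19) = 2^19 = 524288
Cut-free depth bound = 524288

524288


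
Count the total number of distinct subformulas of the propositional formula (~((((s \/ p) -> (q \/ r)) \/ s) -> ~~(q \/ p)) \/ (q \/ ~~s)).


Formula: (~((((s \/ p) -> (q \/ r)) \/ s) -> ~~(q \/ p)) \/ (q \/ ~~s))
Subformulas found:
  1. r
  2. q
  3. s
  4. p
  5. ~s
  6. ~~s
  7. (q \/ p)
  8. (q \/ r)
  9. (s \/ p)
  10. ~(q \/ p)
  11. (q \/ ~~s)
  12. ~~(q \/ p)
  13. ((s \/ p) -> (q \/ r))
  14. (((s \/ p) -> (q \/ r)) \/ s)
  15. ((((s \/ p) -> (q \/ r)) \/ s) -> ~~(q \/ p))
  16. ~((((s \/ p) -> (q \/ r)) \/ s) -> ~~(q \/ p))
  17. (~((((s \/ p) -> (q \/ r)) \/ s) -> ~~(q \/ p)) \/ (q \/ ~~s))
Total distinct subformulas = 17

17


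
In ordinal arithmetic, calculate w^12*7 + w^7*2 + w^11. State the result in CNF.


Ordinal addition (w^12*7 + w^7*2) + w^11:
alpha's leading term has exponent 12 > beta's exponent 11, so it survives.
alpha's tail term has exponent 7 < beta's exponent 11, so it is absorbed by beta.
In ordinal addition, any term followed by a strictly larger-exponent term is absorbed.
Result = w^12*7 + w^11

w^12*7 + w^11


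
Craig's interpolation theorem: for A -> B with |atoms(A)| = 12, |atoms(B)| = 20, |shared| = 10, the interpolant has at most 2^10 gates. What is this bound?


Shared atoms = 10
Craig interpolant size bound = 2^10
= 1024

1024


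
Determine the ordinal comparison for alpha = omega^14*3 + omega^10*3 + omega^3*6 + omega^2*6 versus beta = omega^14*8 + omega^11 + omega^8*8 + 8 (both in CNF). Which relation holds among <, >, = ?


Compare term by term from highest exponent:
alpha = omega^14*3 + omega^10*3 + omega^3*6 + omega^2*6
beta = omega^14*8 + omega^11 + omega^8*8 + 8
Term 1: alpha has omega^14*3, beta has omega^14*8
Term 2: alpha has omega^10*3, beta has omega^11*1
Term 3: alpha has omega^3*6, beta has omega^8*8
Term 4: alpha has omega^2*6, beta has omega^0*8
Result: alpha < beta

alpha < beta


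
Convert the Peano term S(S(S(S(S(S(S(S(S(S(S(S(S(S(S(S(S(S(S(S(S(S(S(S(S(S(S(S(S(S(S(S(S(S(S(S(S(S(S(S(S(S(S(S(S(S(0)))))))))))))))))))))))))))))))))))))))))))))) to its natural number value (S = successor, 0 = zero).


Counting successors applied to 0:
46 applications of S to 0 = 46

46


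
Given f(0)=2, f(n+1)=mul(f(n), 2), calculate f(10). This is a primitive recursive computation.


f(0) = 2
f(1) = mul(f(0), 2) = mul(2, 2) = 4
f(2) = mul(f(1), 2) = mul(4, 2) = 8
f(3) = mul(f(2), 2) = mul(8, 2) = 16
f(4) = mul(f(3), 2) = mul(16, 2) = 32
f(5) = mul(f(4), 2) = mul(32, 2) = 64
f(6) = mul(f(5), 2) = mul(64, 2) = 128
f(7) = mul(f(6), 2) = mul(128, 2) = 256
f(8) = mul(f(7), 2) = mul(256, 2) = 512
f(9) = mul(f(8), 2) = mul(512, 2) = 1024
f(10) = mul(f(9), 2) = mul(1024, 2) = 2048


2048


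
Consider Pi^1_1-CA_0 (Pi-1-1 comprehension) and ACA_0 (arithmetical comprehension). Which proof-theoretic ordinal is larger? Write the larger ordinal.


Proof-theoretic ordinal of Pi^1_1-CA_0 (Pi-1-1 comprehension): psi_0(Omega_omega)
Proof-theoretic ordinal of ACA_0 (arithmetical comprehension): epsilon_0
Comparing: epsilon_0 < psi_0(Omega_omega).
The larger ordinal is psi_0(Omega_omega) (from Pi^1_1-CA_0 (Pi-1-1 comprehension)).

psi_0(Omega_omega)


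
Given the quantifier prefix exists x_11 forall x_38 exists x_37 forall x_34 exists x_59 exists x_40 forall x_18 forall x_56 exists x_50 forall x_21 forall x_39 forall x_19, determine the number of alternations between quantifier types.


Walk the prefix and count type changes:
  position 1: exists -> forall <-- alternation
  position 2: forall -> exists <-- alternation
  position 3: exists -> forall <-- alternation
  position 4: forall -> exists <-- alternation
  position 5: exists -> exists
  position 6: exists -> forall <-- alternation
  position 7: forall -> forall
  position 8: forall -> exists <-- alternation
  position 9: exists -> forall <-- alternation
  position 10: forall -> forall
  position 11: forall -> forall
Total alternations = 7

7


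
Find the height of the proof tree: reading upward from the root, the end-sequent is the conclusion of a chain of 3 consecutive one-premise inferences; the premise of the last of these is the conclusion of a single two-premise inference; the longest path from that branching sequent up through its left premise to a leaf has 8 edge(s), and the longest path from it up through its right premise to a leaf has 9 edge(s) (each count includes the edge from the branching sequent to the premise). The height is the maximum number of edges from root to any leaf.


Longest path through the left premise: 8 edges (measured from the branching sequent)
Longest path through the right premise: 9 edges
Height of the subtree rooted at the branching sequent: max(8, 9) = 9
The branching sequent sits 3 edges above the root (the chain of one-premise inferences), so height = 9 + 3 = 12

12


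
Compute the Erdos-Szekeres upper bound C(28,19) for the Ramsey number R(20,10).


R(20,10) <= C(20+10-2, 20-1) = C(28, 19)
C(28, 19) = 28! / (19! * 9!)
= 6906900

6906900


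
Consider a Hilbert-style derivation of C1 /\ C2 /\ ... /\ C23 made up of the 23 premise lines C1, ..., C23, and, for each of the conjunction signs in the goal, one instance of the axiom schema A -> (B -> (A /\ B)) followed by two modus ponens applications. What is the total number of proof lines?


Conjoining 23 premises:
- 23 premise lines
- the goal has 22 conjunction signs; each costs 1 axiom instance + 2 MP = 3 lines: 3 * 22 = 66
Total = 23 + 66 = 89 lines.

89


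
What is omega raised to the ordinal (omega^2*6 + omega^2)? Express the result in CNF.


omega^(omega^2*6 + omega^2):
Both terms of the exponent have the same exponent 2, so they merge: omega^2*6 + omega^2 = omega^2*(6+1) = omega^2*7.
omega raised to a CNF ordinal is a single CNF term: Result = omega^(omega^2*7)

omega^(omega^2*7)


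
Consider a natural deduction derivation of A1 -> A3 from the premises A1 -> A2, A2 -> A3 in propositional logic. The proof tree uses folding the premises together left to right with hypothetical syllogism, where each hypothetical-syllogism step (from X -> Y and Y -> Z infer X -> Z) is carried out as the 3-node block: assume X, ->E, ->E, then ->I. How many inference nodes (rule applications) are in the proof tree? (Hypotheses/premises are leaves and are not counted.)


There are 2 premises in the chain. The first HS step combines premises 1 and 2; each further premise needs one more HS step.
So 2 premises require 2 - 1 = 1 hypothetical-syllogism steps.
Each HS step uses 3 inference nodes (->E, ->E, ->I).
1 * 3 = 3 total inference nodes.

3


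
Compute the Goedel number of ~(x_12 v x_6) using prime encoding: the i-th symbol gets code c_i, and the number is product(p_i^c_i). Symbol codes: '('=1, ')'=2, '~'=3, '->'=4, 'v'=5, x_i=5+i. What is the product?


Formula: ~(x_12 v x_6)
Symbol codes: [3, 1, 17, 5, 11, 2]
Primes: [2, 3, 5, 7, 11, 13]
p_1^3 = 2^3 = 8
p_2^1 = 3^1 = 3
p_3^17 = 5^17 = 762939453125
p_4^5 = 7^5 = 16807
p_5^11 = 11^11 = 285311670611
p_6^2 = 13^2 = 169
Product = 14838764994599926995849609375000

14838764994599926995849609375000


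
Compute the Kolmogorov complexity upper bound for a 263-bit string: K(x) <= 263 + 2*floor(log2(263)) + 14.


floor(log2(263)) = 8
2 * 8 = 16
K(x) <= 263 + 16 + 14 = 293

293


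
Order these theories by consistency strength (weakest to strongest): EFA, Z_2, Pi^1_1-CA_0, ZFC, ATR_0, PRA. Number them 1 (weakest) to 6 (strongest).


Ordering by consistency strength:
1. EFA
2. PRA
3. ATR_0
4. Pi^1_1-CA_0
5. Z_2
6. ZFC


EFA=1, Z_2=5, Pi^1_1-CA_0=4, ZFC=6, ATR_0=3, PRA=2


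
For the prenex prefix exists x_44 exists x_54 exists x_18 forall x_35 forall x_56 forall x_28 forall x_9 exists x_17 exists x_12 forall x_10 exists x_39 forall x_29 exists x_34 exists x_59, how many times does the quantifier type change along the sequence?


Walk the prefix and count type changes:
  position 1: exists -> exists
  position 2: exists -> exists
  position 3: exists -> forall <-- alternation
  position 4: forall -> forall
  position 5: forall -> forall
  position 6: forall -> forall
  position 7: forall -> exists <-- alternation
  position 8: exists -> exists
  position 9: exists -> forall <-- alternation
  position 10: forall -> exists <-- alternation
  position 11: exists -> forall <-- alternation
  position 12: forall -> exists <-- alternation
  position 13: exists -> exists
Total alternations = 6

6


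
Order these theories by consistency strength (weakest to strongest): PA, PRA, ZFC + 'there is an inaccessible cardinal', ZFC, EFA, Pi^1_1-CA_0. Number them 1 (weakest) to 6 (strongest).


Ordering by consistency strength:
1. EFA
2. PRA
3. PA
4. Pi^1_1-CA_0
5. ZFC
6. ZFC + 'there is an inaccessible cardinal'


PA=3, PRA=2, ZFC + 'there is an inaccessible cardinal'=6, ZFC=5, EFA=1, Pi^1_1-CA_0=4


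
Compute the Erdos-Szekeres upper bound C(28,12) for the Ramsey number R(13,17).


R(13,17) <= C(13+17-2, 13-1) = C(28, 12)
C(28, 12) = 28! / (12! * 16!)
= 30421755

30421755


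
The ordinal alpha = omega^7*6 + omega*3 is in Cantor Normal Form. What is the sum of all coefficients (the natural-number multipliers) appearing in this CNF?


CNF: omega^7*6 + omega*3
Coefficients: 6 + 3 = 9

9


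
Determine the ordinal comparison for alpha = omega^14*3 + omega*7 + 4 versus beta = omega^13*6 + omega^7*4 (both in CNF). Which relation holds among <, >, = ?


Compare term by term from highest exponent:
alpha = omega^14*3 + omega*7 + 4
beta = omega^13*6 + omega^7*4
Term 1: alpha has omega^14*3, beta has omega^13*6
Term 2: alpha has omega^1*7, beta has omega^7*4
Term 3: alpha has omega^0*4, beta has omega^0*0
Result: alpha > beta

alpha > beta
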